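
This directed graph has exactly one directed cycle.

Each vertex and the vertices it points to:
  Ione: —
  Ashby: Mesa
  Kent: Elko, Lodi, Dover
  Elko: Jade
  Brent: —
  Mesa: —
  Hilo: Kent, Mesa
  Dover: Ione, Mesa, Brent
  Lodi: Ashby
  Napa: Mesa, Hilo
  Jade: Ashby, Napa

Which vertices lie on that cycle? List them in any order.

Elko, Hilo, Jade, Kent, Napa

DFS with gray/black marking from Kent:
Kent gray
  Elko gray
    Jade gray
      Ashby gray
        Mesa gray
        Mesa black
      Ashby black
      Napa gray
        Napa→Mesa: Mesa black — skip
        Hilo gray
          Hilo→Kent: Kent is gray → back edge
Back edge closes the cycle Kent → Elko → Jade → Napa → Hilo → Kent; its vertices are {Elko, Hilo, Jade, Kent, Napa}.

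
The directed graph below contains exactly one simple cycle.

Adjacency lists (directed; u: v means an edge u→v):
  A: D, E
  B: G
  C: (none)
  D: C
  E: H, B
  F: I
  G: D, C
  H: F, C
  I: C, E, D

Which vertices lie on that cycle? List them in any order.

DFS with gray/black marking from E:
E gray
  H gray
    F gray
      I gray
        C gray
        C black
        I→E: E is gray → back edge
Back edge closes the cycle E → H → F → I → E; its vertices are {E, F, H, I}.

E, F, H, I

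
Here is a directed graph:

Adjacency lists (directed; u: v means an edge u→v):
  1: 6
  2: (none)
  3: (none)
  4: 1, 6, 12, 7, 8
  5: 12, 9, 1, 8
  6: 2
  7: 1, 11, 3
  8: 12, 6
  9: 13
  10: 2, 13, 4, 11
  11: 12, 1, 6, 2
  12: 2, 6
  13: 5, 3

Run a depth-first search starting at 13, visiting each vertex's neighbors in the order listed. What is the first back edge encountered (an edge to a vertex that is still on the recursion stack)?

9→13

DFS from 13 (visiting each vertex's neighbors in the order listed); mark gray on enter, black on exit:
13 gray
  5 gray
    12 gray
      2 gray
      2 black
      6 gray
        6→2: 2 black — skip
      6 black
    12 black
    9 gray
      9→13: 13 is gray → back edge
First back edge: 9 → 13.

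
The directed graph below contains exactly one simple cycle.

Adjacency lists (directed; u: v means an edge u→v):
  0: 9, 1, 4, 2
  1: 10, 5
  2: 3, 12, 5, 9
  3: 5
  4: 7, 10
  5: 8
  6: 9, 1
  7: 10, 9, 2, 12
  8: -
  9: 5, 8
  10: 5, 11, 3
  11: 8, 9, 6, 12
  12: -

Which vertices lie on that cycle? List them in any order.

1, 6, 10, 11

DFS with gray/black marking from 1:
1 gray
  10 gray
    5 gray
      8 gray
      8 black
    5 black
    11 gray
      11→8: 8 black — skip
      9 gray
        9→5: 5 black — skip
        9→8: 8 black — skip
      9 black
      6 gray
        6→9: 9 black — skip
        6→1: 1 is gray → back edge
Back edge closes the cycle 1 → 10 → 11 → 6 → 1; its vertices are {1, 6, 10, 11}.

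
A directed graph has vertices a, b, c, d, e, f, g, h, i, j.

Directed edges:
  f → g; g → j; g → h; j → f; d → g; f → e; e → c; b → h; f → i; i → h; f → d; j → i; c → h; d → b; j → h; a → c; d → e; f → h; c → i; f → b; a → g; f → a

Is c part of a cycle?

No

c lies on a cycle iff there is a path from c back to itself.
Exploring from c, it never reaches itself; equivalently, its strongly connected component is a singleton.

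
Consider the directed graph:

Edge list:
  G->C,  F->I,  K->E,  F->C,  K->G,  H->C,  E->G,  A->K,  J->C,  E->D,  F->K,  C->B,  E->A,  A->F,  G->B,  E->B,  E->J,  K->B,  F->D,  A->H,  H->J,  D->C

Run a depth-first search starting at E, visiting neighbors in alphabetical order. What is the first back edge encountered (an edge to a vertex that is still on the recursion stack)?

DFS from E (visiting neighbors in alphabetical order); mark gray on enter, black on exit:
E gray
  A gray
    F gray
      C gray
        B gray
        B black
      C black
      D gray
        D→C: C black — skip
      D black
      I gray
      I black
      K gray
        K→B: B black — skip
        K→E: E is gray → back edge
First back edge: K → E.

K->E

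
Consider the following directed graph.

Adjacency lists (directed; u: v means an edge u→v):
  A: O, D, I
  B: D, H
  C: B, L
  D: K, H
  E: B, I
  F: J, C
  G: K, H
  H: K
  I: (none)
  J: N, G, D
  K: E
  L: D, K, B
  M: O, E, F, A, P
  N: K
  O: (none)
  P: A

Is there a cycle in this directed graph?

DFS with white/gray/black marking, starting from O:
O gray
O black
A gray
  A→O: O black — skip
  D gray
    K gray
      E gray
        B gray
          B→D: D is gray → back edge
Back edge found, so a cycle exists: D → K → E → B → D.

Yes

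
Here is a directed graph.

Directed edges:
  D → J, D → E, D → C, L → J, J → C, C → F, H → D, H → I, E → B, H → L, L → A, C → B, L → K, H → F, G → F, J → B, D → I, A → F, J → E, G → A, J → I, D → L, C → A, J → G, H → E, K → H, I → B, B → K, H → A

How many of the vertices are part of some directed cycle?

9

A vertex is on a directed cycle iff it belongs to a strongly connected component of size ≥ 2 (or has a self-loop).
The vertices on cycles are {B, C, D, E, H, I, J, K, L} — 9 in total.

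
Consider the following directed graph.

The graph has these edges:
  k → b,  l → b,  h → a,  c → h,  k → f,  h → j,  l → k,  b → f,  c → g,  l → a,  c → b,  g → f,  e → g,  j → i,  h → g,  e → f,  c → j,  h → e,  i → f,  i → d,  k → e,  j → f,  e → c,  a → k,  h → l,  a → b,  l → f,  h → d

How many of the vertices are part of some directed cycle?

6

A vertex is on a directed cycle iff it belongs to a strongly connected component of size ≥ 2 (or has a self-loop).
The vertices on cycles are {a, c, e, h, k, l} — 6 in total.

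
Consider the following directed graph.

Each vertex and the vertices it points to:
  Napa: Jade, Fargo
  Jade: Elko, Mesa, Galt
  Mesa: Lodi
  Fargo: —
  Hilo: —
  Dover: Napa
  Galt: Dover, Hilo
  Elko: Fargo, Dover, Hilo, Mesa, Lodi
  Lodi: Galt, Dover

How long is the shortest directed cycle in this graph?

4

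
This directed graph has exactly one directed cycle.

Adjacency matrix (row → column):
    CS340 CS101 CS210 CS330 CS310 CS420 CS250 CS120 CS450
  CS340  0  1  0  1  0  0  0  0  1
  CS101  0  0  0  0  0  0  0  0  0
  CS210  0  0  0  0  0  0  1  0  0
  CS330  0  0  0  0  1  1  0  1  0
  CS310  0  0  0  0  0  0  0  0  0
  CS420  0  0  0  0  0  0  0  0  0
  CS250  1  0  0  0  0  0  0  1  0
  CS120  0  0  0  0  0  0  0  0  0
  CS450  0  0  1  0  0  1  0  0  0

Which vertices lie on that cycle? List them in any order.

CS210, CS250, CS340, CS450

DFS with gray/black marking from CS340:
CS340 gray
  CS101 gray
  CS101 black
  CS330 gray
    CS420 gray
    CS420 black
    CS310 gray
    CS310 black
    CS120 gray
    CS120 black
  CS330 black
  CS450 gray
    CS450→CS420: CS420 black — skip
    CS210 gray
      CS250 gray
        CS250→CS120: CS120 black — skip
        CS250→CS340: CS340 is gray → back edge
Back edge closes the cycle CS340 → CS450 → CS210 → CS250 → CS340; its vertices are {CS210, CS250, CS340, CS450}.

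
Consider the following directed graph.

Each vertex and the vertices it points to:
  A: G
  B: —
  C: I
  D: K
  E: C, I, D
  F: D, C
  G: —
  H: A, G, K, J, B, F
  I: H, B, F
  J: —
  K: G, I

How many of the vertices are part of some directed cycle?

6

A vertex is on a directed cycle iff it belongs to a strongly connected component of size ≥ 2 (or has a self-loop).
The vertices on cycles are {C, D, F, H, I, K} — 6 in total.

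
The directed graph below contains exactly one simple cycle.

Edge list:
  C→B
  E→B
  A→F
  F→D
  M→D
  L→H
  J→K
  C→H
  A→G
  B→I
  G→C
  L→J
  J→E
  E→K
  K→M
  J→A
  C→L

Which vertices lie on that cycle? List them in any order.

A, C, G, J, L

DFS with gray/black marking from J:
J gray
  E gray
    B gray
      I gray
      I black
    B black
    K gray
      M gray
        D gray
        D black
      M black
    K black
  E black
  A gray
    G gray
      C gray
        C→B: B black — skip
        H gray
        H black
        L gray
          L→J: J is gray → back edge
Back edge closes the cycle J → A → G → C → L → J; its vertices are {A, C, G, J, L}.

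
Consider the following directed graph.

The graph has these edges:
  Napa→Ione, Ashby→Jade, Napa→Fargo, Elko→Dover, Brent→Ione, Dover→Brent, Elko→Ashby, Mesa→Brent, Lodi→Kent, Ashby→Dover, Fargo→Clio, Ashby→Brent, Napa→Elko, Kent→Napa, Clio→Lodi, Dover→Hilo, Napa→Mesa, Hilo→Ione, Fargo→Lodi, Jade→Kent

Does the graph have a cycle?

Yes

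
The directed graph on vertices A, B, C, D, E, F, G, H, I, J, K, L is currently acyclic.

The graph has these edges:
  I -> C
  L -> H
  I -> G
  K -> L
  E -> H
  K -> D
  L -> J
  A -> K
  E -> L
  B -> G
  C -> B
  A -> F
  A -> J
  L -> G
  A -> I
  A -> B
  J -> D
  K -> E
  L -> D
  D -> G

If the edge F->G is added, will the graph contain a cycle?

No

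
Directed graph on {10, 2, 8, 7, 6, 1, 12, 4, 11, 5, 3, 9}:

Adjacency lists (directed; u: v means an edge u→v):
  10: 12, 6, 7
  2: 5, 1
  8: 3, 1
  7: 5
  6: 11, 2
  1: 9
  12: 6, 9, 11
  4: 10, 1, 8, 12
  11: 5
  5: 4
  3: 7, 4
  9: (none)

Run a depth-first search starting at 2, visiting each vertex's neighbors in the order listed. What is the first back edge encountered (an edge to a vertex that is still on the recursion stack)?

11→5

DFS from 2 (visiting each vertex's neighbors in the order listed); mark gray on enter, black on exit:
2 gray
  5 gray
    4 gray
      10 gray
        12 gray
          6 gray
            11 gray
              11→5: 5 is gray → back edge
First back edge: 11 → 5.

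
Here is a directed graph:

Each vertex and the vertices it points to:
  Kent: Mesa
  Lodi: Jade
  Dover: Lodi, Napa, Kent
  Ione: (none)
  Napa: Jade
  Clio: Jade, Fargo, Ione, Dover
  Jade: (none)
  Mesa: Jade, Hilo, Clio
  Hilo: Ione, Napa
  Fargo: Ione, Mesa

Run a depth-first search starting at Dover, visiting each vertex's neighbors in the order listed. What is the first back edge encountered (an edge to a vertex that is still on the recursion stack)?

Fargo→Mesa

DFS from Dover (visiting each vertex's neighbors in the order listed); mark gray on enter, black on exit:
Dover gray
  Lodi gray
    Jade gray
    Jade black
  Lodi black
  Napa gray
    Napa→Jade: Jade black — skip
  Napa black
  Kent gray
    Mesa gray
      Mesa→Jade: Jade black — skip
      Hilo gray
        Ione gray
        Ione black
        Hilo→Napa: Napa black — skip
      Hilo black
      Clio gray
        Clio→Jade: Jade black — skip
        Fargo gray
          Fargo→Ione: Ione black — skip
          Fargo→Mesa: Mesa is gray → back edge
First back edge: Fargo → Mesa.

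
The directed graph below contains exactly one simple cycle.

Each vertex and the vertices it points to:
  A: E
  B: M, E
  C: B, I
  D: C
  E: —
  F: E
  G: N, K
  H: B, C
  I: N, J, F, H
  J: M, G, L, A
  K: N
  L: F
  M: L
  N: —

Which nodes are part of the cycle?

C, H, I

DFS with gray/black marking from C:
C gray
  B gray
    M gray
      L gray
        F gray
          E gray
          E black
        F black
      L black
    M black
    B→E: E black — skip
  B black
  I gray
    N gray
    N black
    J gray
      J→M: M black — skip
      G gray
        G→N: N black — skip
        K gray
          K→N: N black — skip
        K black
      G black
      J→L: L black — skip
      A gray
        A→E: E black — skip
      A black
    J black
    I→F: F black — skip
    H gray
      H→B: B black — skip
      H→C: C is gray → back edge
Back edge closes the cycle C → I → H → C; its vertices are {C, H, I}.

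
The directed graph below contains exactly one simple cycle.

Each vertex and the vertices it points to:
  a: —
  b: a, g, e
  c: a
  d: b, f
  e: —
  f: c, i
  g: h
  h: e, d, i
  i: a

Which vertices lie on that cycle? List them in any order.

b, d, g, h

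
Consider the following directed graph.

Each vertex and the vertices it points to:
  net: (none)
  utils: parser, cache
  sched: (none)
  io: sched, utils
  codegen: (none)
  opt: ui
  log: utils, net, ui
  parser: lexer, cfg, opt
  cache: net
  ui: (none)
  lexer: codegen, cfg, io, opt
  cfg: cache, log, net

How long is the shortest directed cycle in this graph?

For each vertex v, BFS finds the shortest path from v back to v.
The shortest such closed walk is parser → lexer → io → utils → parser, length 4.

4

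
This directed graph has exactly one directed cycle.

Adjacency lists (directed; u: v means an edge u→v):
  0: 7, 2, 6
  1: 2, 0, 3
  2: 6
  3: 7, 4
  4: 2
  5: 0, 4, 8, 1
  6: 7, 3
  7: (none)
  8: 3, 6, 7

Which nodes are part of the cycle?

DFS with gray/black marking from 4:
4 gray
  2 gray
    6 gray
      7 gray
      7 black
      3 gray
        3→7: 7 black — skip
        3→4: 4 is gray → back edge
Back edge closes the cycle 4 → 2 → 6 → 3 → 4; its vertices are {2, 3, 4, 6}.

2, 3, 4, 6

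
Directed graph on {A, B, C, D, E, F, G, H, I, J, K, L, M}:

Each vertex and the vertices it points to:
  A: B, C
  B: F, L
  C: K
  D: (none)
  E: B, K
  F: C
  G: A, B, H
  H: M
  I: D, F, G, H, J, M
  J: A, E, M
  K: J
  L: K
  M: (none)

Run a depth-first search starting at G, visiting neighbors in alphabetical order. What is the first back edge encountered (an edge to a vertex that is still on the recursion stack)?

J→A

DFS from G (visiting neighbors in alphabetical order); mark gray on enter, black on exit:
G gray
  A gray
    B gray
      F gray
        C gray
          K gray
            J gray
              J→A: A is gray → back edge
First back edge: J → A.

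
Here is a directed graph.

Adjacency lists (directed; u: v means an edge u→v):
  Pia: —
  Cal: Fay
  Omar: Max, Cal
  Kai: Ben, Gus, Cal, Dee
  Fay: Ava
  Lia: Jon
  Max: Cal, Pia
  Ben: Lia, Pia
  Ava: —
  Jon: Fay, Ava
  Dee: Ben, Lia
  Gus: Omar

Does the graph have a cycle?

No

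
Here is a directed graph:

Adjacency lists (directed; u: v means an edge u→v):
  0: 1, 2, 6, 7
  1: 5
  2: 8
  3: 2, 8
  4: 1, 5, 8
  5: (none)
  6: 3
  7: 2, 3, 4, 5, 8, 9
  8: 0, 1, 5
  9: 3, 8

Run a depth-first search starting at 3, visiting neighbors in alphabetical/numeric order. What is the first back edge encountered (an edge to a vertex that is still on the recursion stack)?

0→2

DFS from 3 (visiting neighbors in alphabetical/numeric order); mark gray on enter, black on exit:
3 gray
  2 gray
    8 gray
      0 gray
        1 gray
          5 gray
          5 black
        1 black
        0→2: 2 is gray → back edge
First back edge: 0 → 2.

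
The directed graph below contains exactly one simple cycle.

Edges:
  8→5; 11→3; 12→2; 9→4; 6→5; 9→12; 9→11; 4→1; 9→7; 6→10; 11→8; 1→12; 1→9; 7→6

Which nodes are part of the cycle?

DFS with gray/black marking from 1:
1 gray
  12 gray
    2 gray
    2 black
  12 black
  9 gray
    9→12: 12 black — skip
    4 gray
      4→1: 1 is gray → back edge
Back edge closes the cycle 1 → 9 → 4 → 1; its vertices are {1, 4, 9}.

1, 4, 9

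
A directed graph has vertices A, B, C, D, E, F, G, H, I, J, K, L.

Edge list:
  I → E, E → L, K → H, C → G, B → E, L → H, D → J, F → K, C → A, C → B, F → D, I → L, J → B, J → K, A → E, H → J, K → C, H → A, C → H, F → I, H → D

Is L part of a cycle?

L is on a cycle iff L can reach itself via ≥1 edge.
L → H → A → E → L — yes.

Yes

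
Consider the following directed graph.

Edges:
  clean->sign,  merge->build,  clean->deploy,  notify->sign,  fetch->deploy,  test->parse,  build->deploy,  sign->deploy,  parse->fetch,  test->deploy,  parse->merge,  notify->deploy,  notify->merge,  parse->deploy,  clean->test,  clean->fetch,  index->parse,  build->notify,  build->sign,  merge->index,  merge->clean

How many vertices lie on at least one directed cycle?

7

A vertex is on a directed cycle iff it belongs to a strongly connected component of size ≥ 2 (or has a self-loop).
The vertices on cycles are {test, build, clean, index, merge, parse, notify} — 7 in total.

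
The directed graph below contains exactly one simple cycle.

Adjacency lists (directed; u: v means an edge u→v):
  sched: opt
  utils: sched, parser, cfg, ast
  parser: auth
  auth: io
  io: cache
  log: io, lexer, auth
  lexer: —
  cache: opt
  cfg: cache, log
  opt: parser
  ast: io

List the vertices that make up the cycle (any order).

DFS with gray/black marking from parser:
parser gray
  auth gray
    io gray
      cache gray
        opt gray
          opt→parser: parser is gray → back edge
Back edge closes the cycle parser → auth → io → cache → opt → parser; its vertices are {io, opt, auth, cache, parser}.

io, opt, auth, cache, parser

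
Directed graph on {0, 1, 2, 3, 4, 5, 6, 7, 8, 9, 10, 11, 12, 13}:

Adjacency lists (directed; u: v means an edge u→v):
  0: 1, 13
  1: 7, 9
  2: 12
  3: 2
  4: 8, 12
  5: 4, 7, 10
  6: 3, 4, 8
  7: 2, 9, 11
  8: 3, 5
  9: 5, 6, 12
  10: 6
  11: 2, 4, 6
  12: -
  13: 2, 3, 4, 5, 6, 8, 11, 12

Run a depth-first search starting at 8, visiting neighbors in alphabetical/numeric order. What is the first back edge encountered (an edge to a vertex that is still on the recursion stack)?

DFS from 8 (visiting neighbors in alphabetical/numeric order); mark gray on enter, black on exit:
8 gray
  3 gray
    2 gray
      12 gray
      12 black
    2 black
  3 black
  5 gray
    4 gray
      4→8: 8 is gray → back edge
First back edge: 4 → 8.

4→8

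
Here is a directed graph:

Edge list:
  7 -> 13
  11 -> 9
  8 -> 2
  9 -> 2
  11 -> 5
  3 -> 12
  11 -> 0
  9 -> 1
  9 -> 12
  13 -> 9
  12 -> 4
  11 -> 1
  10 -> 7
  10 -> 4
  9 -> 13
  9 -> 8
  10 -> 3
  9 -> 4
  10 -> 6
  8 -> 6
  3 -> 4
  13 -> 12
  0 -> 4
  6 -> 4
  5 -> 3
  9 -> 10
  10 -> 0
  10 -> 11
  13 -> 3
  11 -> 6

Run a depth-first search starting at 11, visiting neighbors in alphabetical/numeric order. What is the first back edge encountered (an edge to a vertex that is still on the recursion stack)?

13->9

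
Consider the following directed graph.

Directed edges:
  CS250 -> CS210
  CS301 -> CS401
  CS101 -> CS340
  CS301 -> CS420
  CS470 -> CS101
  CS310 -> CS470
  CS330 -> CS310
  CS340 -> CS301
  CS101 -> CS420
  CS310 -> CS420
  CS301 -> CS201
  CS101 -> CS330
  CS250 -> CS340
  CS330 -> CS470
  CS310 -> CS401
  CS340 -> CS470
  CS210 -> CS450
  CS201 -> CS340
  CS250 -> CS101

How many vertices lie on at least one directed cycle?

7

A vertex is on a directed cycle iff it belongs to a strongly connected component of size ≥ 2 (or has a self-loop).
The vertices on cycles are {CS101, CS201, CS301, CS310, CS330, CS340, CS470} — 7 in total.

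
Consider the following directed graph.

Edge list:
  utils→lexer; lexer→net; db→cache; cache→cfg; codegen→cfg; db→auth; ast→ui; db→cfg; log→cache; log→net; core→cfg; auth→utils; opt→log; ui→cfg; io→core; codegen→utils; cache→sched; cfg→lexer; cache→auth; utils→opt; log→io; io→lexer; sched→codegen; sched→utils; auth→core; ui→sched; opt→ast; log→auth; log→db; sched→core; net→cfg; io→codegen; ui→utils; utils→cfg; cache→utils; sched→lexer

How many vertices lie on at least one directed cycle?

14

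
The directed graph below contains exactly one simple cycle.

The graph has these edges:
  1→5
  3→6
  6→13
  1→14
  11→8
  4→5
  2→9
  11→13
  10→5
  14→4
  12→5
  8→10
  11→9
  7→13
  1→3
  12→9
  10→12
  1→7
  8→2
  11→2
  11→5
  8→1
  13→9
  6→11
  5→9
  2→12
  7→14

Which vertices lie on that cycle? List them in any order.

1, 3, 6, 8, 11

DFS with gray/black marking from 8:
8 gray
  10 gray
    5 gray
      9 gray
      9 black
    5 black
    12 gray
      12→9: 9 black — skip
      12→5: 5 black — skip
    12 black
  10 black
  1 gray
    1→5: 5 black — skip
    7 gray
      14 gray
        4 gray
          4→5: 5 black — skip
        4 black
      14 black
      13 gray
        13→9: 9 black — skip
      13 black
    7 black
    1→14: 14 black — skip
    3 gray
      6 gray
        6→13: 13 black — skip
        11 gray
          11→8: 8 is gray → back edge
Back edge closes the cycle 8 → 1 → 3 → 6 → 11 → 8; its vertices are {1, 3, 6, 8, 11}.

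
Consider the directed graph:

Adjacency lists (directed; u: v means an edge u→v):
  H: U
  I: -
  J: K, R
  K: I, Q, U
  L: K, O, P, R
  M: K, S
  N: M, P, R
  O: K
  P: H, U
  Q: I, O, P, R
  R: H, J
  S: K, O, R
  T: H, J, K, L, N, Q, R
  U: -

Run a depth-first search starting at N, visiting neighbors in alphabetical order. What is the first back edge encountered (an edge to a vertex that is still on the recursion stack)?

O→K

DFS from N (visiting neighbors in alphabetical order); mark gray on enter, black on exit:
N gray
  M gray
    K gray
      I gray
      I black
      Q gray
        Q→I: I black — skip
        O gray
          O→K: K is gray → back edge
First back edge: O → K.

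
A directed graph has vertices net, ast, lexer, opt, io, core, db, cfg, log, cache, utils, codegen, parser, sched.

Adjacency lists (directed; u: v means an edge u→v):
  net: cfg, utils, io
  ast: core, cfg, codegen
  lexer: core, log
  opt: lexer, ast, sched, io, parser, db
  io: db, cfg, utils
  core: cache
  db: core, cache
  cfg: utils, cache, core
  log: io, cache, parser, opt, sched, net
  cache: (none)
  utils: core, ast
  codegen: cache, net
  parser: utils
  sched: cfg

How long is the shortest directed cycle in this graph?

For each vertex v, BFS finds the shortest path from v back to v.
The shortest such closed walk is opt → lexer → log → opt, length 3.

3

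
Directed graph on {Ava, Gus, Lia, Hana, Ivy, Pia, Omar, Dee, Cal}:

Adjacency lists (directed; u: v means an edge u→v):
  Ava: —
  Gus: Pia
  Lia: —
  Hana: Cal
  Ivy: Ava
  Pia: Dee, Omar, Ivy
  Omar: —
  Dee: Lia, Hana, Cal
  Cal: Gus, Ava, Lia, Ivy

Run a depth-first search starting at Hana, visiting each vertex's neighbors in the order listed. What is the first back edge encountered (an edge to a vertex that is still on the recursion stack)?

Dee->Hana

DFS from Hana (visiting each vertex's neighbors in the order listed); mark gray on enter, black on exit:
Hana gray
  Cal gray
    Gus gray
      Pia gray
        Dee gray
          Lia gray
          Lia black
          Dee→Hana: Hana is gray → back edge
First back edge: Dee → Hana.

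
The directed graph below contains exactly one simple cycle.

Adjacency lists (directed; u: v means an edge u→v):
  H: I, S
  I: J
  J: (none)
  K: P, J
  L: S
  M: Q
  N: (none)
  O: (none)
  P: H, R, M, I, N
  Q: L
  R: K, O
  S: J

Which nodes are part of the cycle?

K, P, R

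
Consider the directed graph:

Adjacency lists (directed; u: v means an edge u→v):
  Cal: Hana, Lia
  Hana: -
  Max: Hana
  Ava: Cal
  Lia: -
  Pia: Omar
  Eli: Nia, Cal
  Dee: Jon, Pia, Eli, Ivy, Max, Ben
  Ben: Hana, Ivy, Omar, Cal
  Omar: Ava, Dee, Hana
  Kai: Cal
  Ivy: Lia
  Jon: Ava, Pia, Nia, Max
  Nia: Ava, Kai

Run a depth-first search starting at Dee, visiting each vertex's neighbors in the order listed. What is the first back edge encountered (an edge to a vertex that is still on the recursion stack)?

Omar->Dee

DFS from Dee (visiting each vertex's neighbors in the order listed); mark gray on enter, black on exit:
Dee gray
  Jon gray
    Ava gray
      Cal gray
        Hana gray
        Hana black
        Lia gray
        Lia black
      Cal black
    Ava black
    Pia gray
      Omar gray
        Omar→Ava: Ava black — skip
        Omar→Dee: Dee is gray → back edge
First back edge: Omar → Dee.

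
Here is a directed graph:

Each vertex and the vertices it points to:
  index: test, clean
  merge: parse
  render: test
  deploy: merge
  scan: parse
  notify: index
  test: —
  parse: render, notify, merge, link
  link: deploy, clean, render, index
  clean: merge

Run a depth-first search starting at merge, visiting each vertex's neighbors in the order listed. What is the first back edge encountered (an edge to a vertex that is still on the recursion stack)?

DFS from merge (visiting each vertex's neighbors in the order listed); mark gray on enter, black on exit:
merge gray
  parse gray
    render gray
      test gray
      test black
    render black
    notify gray
      index gray
        index→test: test black — skip
        clean gray
          clean→merge: merge is gray → back edge
First back edge: clean → merge.

clean→merge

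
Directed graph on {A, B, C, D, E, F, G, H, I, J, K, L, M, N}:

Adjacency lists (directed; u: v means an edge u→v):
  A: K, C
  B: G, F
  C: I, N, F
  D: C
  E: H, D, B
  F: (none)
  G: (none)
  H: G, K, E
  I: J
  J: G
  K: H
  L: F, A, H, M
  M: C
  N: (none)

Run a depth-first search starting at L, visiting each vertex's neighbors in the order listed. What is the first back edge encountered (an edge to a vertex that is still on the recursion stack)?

DFS from L (visiting each vertex's neighbors in the order listed); mark gray on enter, black on exit:
L gray
  F gray
  F black
  A gray
    K gray
      H gray
        G gray
        G black
        H→K: K is gray → back edge
First back edge: H → K.

H->K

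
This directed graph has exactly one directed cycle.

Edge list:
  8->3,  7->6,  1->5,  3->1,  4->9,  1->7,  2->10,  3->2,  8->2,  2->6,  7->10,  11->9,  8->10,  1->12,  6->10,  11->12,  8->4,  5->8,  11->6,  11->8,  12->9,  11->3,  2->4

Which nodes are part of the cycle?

DFS with gray/black marking from 8:
8 gray
  4 gray
    9 gray
    9 black
  4 black
  10 gray
  10 black
  2 gray
    2→4: 4 black — skip
    6 gray
      6→10: 10 black — skip
    6 black
    2→10: 10 black — skip
  2 black
  3 gray
    1 gray
      7 gray
        7→10: 10 black — skip
        7→6: 6 black — skip
      7 black
      5 gray
        5→8: 8 is gray → back edge
Back edge closes the cycle 8 → 3 → 1 → 5 → 8; its vertices are {1, 3, 5, 8}.

1, 3, 5, 8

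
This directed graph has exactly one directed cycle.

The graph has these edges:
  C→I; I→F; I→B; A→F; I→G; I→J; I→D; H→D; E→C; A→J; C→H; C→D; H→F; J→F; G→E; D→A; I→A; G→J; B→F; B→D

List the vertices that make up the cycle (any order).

C, E, G, I

DFS with gray/black marking from E:
E gray
  C gray
    H gray
      D gray
        A gray
          J gray
            F gray
            F black
          J black
          A→F: F black — skip
        A black
      D black
      H→F: F black — skip
    H black
    C→D: D black — skip
    I gray
      B gray
        B→F: F black — skip
        B→D: D black — skip
      B black
      I→J: J black — skip
      G gray
        G→E: E is gray → back edge
Back edge closes the cycle E → C → I → G → E; its vertices are {C, E, G, I}.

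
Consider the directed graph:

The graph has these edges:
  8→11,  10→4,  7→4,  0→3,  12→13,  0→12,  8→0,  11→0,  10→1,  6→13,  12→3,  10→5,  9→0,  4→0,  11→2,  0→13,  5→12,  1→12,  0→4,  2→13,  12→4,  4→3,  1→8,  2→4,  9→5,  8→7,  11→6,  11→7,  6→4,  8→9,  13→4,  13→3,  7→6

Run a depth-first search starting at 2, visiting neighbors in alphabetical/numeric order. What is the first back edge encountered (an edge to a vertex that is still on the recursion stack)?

0->4

DFS from 2 (visiting neighbors in alphabetical/numeric order); mark gray on enter, black on exit:
2 gray
  4 gray
    0 gray
      3 gray
      3 black
      0→4: 4 is gray → back edge
First back edge: 0 → 4.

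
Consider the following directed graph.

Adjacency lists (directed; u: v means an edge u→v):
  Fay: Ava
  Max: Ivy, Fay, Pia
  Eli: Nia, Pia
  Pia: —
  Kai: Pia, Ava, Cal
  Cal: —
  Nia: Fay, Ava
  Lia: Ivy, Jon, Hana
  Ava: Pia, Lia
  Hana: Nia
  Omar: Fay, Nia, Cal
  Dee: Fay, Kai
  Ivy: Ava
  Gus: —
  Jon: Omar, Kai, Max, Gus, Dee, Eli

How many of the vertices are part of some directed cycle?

A vertex is on a directed cycle iff it belongs to a strongly connected component of size ≥ 2 (or has a self-loop).
The vertices on cycles are {Ava, Dee, Eli, Fay, Ivy, Jon, Kai, Lia, Max, Nia, Hana, Omar} — 12 in total.

12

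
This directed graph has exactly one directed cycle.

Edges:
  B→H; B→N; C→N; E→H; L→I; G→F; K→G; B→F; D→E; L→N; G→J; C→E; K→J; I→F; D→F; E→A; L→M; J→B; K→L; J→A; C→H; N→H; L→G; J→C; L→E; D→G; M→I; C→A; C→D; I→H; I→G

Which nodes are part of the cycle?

DFS with gray/black marking from J:
J gray
  A gray
  A black
  C gray
    E gray
      H gray
      H black
      E→A: A black — skip
    E black
    N gray
      N→H: H black — skip
    N black
    C→A: A black — skip
    C→H: H black — skip
    D gray
      G gray
        G→J: J is gray → back edge
Back edge closes the cycle J → C → D → G → J; its vertices are {C, D, G, J}.

C, D, G, J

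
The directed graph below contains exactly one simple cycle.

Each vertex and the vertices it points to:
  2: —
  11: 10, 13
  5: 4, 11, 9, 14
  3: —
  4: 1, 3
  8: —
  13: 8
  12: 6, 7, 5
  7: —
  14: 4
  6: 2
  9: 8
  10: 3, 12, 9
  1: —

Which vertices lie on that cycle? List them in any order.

DFS with gray/black marking from 12:
12 gray
  6 gray
    2 gray
    2 black
  6 black
  7 gray
  7 black
  5 gray
    4 gray
      1 gray
      1 black
      3 gray
      3 black
    4 black
    11 gray
      10 gray
        10→3: 3 black — skip
        10→12: 12 is gray → back edge
Back edge closes the cycle 12 → 5 → 11 → 10 → 12; its vertices are {5, 10, 11, 12}.

5, 10, 11, 12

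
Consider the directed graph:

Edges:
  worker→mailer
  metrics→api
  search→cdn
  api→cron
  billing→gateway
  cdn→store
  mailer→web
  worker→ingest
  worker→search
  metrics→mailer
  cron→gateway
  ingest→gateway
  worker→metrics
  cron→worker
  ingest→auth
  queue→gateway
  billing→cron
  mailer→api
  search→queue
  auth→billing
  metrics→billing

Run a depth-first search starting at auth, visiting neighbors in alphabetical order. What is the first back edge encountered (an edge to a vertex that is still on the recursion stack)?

ingest->auth

DFS from auth (visiting neighbors in alphabetical order); mark gray on enter, black on exit:
auth gray
  billing gray
    cron gray
      gateway gray
      gateway black
      worker gray
        ingest gray
          ingest→auth: auth is gray → back edge
First back edge: ingest → auth.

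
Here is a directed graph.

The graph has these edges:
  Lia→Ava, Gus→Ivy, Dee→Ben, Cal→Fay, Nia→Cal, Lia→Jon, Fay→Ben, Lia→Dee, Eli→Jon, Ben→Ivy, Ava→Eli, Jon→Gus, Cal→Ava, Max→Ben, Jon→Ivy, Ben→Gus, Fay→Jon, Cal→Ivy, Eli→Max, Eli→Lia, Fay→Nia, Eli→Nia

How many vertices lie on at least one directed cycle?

A vertex is on a directed cycle iff it belongs to a strongly connected component of size ≥ 2 (or has a self-loop).
The vertices on cycles are {Ava, Cal, Eli, Fay, Lia, Nia} — 6 in total.

6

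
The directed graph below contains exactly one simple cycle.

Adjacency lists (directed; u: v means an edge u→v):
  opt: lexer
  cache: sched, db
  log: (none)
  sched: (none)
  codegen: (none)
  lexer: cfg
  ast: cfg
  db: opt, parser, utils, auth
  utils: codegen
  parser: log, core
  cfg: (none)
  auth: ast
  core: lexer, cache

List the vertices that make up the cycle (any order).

db, core, cache, parser

DFS with gray/black marking from db:
db gray
  opt gray
    lexer gray
      cfg gray
      cfg black
    lexer black
  opt black
  parser gray
    log gray
    log black
    core gray
      core→lexer: lexer black — skip
      cache gray
        sched gray
        sched black
        cache→db: db is gray → back edge
Back edge closes the cycle db → parser → core → cache → db; its vertices are {db, core, cache, parser}.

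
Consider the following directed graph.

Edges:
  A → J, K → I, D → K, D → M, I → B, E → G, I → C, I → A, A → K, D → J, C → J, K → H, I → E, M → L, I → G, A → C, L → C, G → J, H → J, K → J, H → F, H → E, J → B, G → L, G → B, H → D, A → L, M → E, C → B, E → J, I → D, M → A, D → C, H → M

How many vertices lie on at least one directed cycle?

A vertex is on a directed cycle iff it belongs to a strongly connected component of size ≥ 2 (or has a self-loop).
The vertices on cycles are {A, D, H, I, K, M} — 6 in total.

6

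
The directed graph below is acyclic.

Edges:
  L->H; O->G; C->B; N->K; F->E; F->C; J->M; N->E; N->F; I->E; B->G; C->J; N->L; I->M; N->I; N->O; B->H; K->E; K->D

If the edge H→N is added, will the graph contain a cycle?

Yes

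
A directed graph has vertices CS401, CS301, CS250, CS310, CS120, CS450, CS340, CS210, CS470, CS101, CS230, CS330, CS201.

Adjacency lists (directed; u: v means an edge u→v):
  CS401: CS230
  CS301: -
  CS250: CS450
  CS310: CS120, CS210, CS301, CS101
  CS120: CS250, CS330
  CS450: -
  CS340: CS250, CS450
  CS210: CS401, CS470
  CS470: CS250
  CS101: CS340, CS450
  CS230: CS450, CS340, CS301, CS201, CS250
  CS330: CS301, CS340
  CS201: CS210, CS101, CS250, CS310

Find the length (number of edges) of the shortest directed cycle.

4

For each vertex v, BFS finds the shortest path from v back to v.
The shortest such closed walk is CS201 → CS210 → CS401 → CS230 → CS201, length 4.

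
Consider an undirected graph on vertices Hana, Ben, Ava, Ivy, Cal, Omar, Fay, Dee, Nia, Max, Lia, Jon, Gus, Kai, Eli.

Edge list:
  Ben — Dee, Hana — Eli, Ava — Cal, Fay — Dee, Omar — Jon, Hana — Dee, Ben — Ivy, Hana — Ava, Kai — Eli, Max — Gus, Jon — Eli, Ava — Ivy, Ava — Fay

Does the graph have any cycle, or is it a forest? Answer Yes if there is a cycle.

Yes

DFS, tracking each vertex's parent; an edge to a visited non-parent vertex closes a cycle.
Start from Ivy:
visit Ivy (parent –)
  visit Ben (parent Ivy)
    Ben–Ivy: parent, skip
    visit Dee (parent Ben)
      visit Hana (parent Dee)
        visit Eli (parent Hana)
          Eli–Hana: parent, skip
          visit Kai (parent Eli)
            Kai–Eli: parent, skip
          visit Jon (parent Eli)
            Jon–Eli: parent, skip
            visit Omar (parent Jon)
              Omar–Jon: parent, skip
        visit Ava (parent Hana)
          visit Cal (parent Ava)
            Cal–Ava: parent, skip
          visit Fay (parent Ava)
            Fay–Dee: Dee visited and ≠ parent → cycle
Cycle: Dee – Hana – Ava – Fay – Dee.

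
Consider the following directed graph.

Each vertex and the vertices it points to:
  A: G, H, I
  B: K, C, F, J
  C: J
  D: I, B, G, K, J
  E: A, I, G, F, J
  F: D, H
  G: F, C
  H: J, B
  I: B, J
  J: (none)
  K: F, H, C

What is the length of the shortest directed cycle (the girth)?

3

For each vertex v, BFS finds the shortest path from v back to v.
The shortest such closed walk is F → H → B → F, length 3.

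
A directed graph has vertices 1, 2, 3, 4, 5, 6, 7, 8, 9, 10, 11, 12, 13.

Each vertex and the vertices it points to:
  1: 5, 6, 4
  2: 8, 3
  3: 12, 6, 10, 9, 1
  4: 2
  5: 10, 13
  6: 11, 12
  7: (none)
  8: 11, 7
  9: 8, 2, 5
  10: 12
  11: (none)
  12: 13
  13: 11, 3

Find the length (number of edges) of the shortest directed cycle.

For each vertex v, BFS finds the shortest path from v back to v.
The shortest such closed walk is 3 → 12 → 13 → 3, length 3.

3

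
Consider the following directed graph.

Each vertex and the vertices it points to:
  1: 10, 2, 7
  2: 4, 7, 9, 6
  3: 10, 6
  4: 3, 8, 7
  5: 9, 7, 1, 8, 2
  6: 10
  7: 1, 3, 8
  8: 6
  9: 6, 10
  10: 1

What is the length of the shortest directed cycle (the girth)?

2

For each vertex v, BFS finds the shortest path from v back to v.
The shortest such closed walk is 7 → 1 → 7, length 2.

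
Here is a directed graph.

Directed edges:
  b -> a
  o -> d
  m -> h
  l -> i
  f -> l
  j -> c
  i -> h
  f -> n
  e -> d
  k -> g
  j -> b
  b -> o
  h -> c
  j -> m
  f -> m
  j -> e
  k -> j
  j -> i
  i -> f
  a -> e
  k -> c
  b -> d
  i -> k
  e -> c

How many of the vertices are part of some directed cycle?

5

A vertex is on a directed cycle iff it belongs to a strongly connected component of size ≥ 2 (or has a self-loop).
The vertices on cycles are {f, i, j, k, l} — 5 in total.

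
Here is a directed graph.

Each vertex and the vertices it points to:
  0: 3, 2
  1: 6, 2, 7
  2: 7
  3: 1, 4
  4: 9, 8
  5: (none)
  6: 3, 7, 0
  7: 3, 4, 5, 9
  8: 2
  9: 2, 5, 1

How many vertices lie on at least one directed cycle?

9

A vertex is on a directed cycle iff it belongs to a strongly connected component of size ≥ 2 (or has a self-loop).
The vertices on cycles are {0, 1, 2, 3, 4, 6, 7, 8, 9} — 9 in total.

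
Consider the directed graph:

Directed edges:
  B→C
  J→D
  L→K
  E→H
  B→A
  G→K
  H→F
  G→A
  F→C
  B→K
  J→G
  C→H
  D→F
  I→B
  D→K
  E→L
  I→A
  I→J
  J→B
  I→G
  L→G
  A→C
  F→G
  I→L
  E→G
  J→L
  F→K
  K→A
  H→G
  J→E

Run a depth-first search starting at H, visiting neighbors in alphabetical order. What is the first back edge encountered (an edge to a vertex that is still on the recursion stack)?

C->H

DFS from H (visiting neighbors in alphabetical order); mark gray on enter, black on exit:
H gray
  F gray
    C gray
      C→H: H is gray → back edge
First back edge: C → H.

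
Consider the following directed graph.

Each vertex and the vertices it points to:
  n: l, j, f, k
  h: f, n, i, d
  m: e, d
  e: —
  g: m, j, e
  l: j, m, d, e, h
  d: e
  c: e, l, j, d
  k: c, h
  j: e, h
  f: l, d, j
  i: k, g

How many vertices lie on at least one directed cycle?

9

A vertex is on a directed cycle iff it belongs to a strongly connected component of size ≥ 2 (or has a self-loop).
The vertices on cycles are {c, f, g, h, i, j, k, l, n} — 9 in total.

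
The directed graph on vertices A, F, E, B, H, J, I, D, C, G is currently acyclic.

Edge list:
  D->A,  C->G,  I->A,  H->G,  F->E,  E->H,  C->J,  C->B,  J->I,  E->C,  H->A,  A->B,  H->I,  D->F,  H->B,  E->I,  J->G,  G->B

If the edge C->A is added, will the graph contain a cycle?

Adding C→A creates a cycle iff A can already reach C.
Explore from A: no path reaches C. The graph stays acyclic.

No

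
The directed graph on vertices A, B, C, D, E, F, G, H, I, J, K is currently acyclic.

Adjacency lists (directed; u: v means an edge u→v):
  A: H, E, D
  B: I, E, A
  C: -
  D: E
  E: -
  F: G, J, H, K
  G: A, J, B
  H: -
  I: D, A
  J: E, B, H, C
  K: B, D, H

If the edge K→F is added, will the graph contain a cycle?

Yes

Adding K→F creates a cycle iff F can already reach K.
Path from F: F → K.
So F → … → K → F is a cycle.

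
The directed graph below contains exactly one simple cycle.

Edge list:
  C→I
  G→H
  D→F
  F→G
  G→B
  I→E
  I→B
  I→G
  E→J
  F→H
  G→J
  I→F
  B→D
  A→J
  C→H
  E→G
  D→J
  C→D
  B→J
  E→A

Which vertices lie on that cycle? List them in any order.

DFS with gray/black marking from D:
D gray
  J gray
  J black
  F gray
    H gray
    H black
    G gray
      G→J: J black — skip
      B gray
        B→J: J black — skip
        B→D: D is gray → back edge
Back edge closes the cycle D → F → G → B → D; its vertices are {B, D, F, G}.

B, D, F, G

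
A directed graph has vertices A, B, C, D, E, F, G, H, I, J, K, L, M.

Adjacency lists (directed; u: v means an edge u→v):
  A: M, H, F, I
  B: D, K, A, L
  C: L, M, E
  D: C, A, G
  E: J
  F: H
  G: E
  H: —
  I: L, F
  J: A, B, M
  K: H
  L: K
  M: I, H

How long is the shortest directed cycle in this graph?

For each vertex v, BFS finds the shortest path from v back to v.
The shortest such closed walk is E → J → B → D → C → E, length 5.

5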